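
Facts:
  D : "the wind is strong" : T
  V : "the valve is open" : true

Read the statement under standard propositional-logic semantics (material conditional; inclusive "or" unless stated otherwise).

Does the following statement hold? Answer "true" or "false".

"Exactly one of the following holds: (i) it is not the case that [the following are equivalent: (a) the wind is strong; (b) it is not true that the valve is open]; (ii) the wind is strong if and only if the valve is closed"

In symbols: ~(D <-> ~V) xor (D <-> ~V)

~V = ~T = F
D <-> ~V = T <-> F = F
~(D <-> ~V) = ~F = T
~V = ~T = F
D <-> ~V = T <-> F = F
~(D <-> ~V) xor (D <-> ~V) = T xor F = T

The statement is true.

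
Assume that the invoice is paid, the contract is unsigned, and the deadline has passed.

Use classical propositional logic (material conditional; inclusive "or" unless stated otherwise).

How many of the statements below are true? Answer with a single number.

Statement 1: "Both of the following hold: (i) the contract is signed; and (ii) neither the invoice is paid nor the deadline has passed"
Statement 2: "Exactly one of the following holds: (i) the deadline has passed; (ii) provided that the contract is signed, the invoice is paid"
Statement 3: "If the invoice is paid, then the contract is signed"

0

Let V = "the contract is signed" (F), U = "the invoice is paid" (T), R = "the deadline has passed" (T).

Statement 1: In symbols: V & (U nor R)

U nor R = T nor T = F
V & (U nor R) = F & F = F
Thus Statement 1 is false.

Statement 2: In symbols: R xor (V -> U)

V -> U = F -> T = T
R xor (V -> U) = T xor T = F
Hence Statement 2 is false.

Statement 3: Parsed as U -> V

U -> V = T -> F = F
So Statement 3 is false.

0 of the 3 statements are true (none).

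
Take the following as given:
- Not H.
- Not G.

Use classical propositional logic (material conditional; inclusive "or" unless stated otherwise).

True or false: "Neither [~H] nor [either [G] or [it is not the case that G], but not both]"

false

This is ~H nor (G xor ~G).

~H = ~F = T
~G = ~F = T
G xor ~G = F xor T = T
~H nor (G xor ~G) = T nor T = F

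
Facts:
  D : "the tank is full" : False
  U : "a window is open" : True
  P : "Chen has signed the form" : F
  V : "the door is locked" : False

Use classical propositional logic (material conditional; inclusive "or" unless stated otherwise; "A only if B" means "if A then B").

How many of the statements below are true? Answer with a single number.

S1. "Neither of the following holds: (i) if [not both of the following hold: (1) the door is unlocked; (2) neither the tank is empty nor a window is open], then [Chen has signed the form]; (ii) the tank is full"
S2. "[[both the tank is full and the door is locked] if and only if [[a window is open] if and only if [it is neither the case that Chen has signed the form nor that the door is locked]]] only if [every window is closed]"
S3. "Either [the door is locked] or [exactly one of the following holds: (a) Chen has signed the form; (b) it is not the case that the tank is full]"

3

S1: This is ((¬V ↑ (¬D ↓ U)) → P) ↓ D.

¬V = ¬F = T
¬D = ¬F = T
¬D ↓ U = T ↓ T = F
¬V ↑ (¬D ↓ U) = T ↑ F = T
(¬V ↑ (¬D ↓ U)) → P = T → F = F
((¬V ↑ (¬D ↓ U)) → P) ↓ D = F ↓ F = T
Hence S1 is true.

S2: In symbols: ((D ∧ V) ↔ (U ↔ (P ↓ V))) → ¬U

D ∧ V = F ∧ F = F
P ↓ V = F ↓ F = T
U ↔ (P ↓ V) = T ↔ T = T
(D ∧ V) ↔ (U ↔ (P ↓ V)) = F ↔ T = F
¬U = ¬T = F
((D ∧ V) ↔ (U ↔ (P ↓ V))) → ¬U = F → F = T
Hence S2 is true.

S3: In symbols: V ∨ (P ⊕ ¬D)

¬D = ¬F = T
P ⊕ ¬D = F ⊕ T = T
V ∨ (P ⊕ ¬D) = F ∨ T = T
Hence S3 is true.

True statements: 3.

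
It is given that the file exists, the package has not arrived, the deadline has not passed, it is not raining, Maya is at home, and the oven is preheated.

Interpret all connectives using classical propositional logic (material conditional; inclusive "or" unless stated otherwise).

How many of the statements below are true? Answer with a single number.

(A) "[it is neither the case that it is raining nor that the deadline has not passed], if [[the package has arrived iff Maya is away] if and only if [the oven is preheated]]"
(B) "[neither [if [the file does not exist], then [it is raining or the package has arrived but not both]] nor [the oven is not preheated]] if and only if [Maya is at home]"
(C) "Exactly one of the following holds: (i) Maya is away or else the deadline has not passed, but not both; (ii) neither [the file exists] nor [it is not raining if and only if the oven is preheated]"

1

Let U = "the package has arrived" (F), P = "Maya is at home" (T), D = "the oven is preheated" (T), N = "it is raining" (F), G = "the deadline has passed" (F), H = "the file exists" (T).

(A): Formalization: ((U ↔ ¬P) ↔ D) → (N ↓ ¬G)

¬P = ¬T = F
U ↔ ¬P = F ↔ F = T
(U ↔ ¬P) ↔ D = T ↔ T = T
¬G = ¬F = T
N ↓ ¬G = F ↓ T = F
((U ↔ ¬P) ↔ D) → (N ↓ ¬G) = T → F = F
Thus (A) is false.

(B): In symbols: ((¬H → (N ⊕ U)) ↓ ¬D) ↔ P

¬H = ¬T = F
N ⊕ U = F ⊕ F = F
¬H → (N ⊕ U) = F → F = T
¬D = ¬T = F
(¬H → (N ⊕ U)) ↓ ¬D = T ↓ F = F
((¬H → (N ⊕ U)) ↓ ¬D) ↔ P = F ↔ T = F
Thus (B) is false.

(C): This is (¬P ⊕ ¬G) ⊕ (H ↓ (¬N ↔ D)).

¬P = ¬T = F
¬G = ¬F = T
¬P ⊕ ¬G = F ⊕ T = T
¬N = ¬F = T
¬N ↔ D = T ↔ T = T
H ↓ (¬N ↔ D) = T ↓ T = F
(¬P ⊕ ¬G) ⊕ (H ↓ (¬N ↔ D)) = T ⊕ F = T
Thus (C) is true.

Count: 1.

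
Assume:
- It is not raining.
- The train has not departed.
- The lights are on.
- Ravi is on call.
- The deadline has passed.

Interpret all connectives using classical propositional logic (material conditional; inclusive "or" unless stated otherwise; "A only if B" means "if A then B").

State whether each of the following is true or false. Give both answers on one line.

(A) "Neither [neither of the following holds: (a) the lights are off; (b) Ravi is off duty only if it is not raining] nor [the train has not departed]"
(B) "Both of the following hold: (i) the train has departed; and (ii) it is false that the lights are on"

Let R = "the lights are on" (T), S = "Ravi is on call" (T), P = "it is raining" (F), Q = "the train has departed" (F).

(A): Formalization: (¬R ↓ (¬S → ¬P)) ↓ ¬Q

¬R = ¬T = F
¬S = ¬T = F
¬P = ¬F = T
¬S → ¬P = F → T = T
¬R ↓ (¬S → ¬P) = F ↓ T = F
¬Q = ¬F = T
(¬R ↓ (¬S → ¬P)) ↓ ¬Q = F ↓ T = F
So (A) is false.

(B): In symbols: Q ∧ ¬R

¬R = ¬T = F
Q ∧ ¬R = F ∧ F = F
Thus (B) is false.

(A) False / (B) False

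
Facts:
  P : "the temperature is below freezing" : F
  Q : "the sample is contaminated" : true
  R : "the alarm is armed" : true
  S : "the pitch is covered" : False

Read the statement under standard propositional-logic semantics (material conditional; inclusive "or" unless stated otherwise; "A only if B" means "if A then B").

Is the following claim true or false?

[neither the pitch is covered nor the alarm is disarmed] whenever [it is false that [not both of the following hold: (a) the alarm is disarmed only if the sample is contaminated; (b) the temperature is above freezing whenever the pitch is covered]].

The statement is true.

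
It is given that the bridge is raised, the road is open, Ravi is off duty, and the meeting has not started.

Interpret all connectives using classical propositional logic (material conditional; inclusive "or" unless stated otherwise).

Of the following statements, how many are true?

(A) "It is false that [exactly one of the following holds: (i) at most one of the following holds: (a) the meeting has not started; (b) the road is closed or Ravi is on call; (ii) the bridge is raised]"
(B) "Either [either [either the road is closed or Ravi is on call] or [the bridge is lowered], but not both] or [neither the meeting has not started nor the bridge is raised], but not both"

1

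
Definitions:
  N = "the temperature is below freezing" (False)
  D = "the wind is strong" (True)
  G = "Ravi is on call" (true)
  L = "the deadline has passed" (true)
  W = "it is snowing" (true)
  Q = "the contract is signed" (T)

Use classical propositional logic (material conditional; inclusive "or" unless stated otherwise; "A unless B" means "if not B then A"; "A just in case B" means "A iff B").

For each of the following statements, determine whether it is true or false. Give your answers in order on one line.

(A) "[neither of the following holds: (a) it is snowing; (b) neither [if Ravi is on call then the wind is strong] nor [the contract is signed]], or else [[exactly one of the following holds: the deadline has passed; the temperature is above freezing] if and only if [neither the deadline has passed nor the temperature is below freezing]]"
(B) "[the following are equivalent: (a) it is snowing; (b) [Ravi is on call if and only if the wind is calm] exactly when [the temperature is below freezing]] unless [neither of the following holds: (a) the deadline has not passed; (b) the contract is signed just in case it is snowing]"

(A) true; (B) true

(A): This is (W ↓ ((G → D) ↓ Q)) ∨ ((L ⊕ ¬N) ↔ (L ↓ N)).

G → D = T → T = T
(G → D) ↓ Q = T ↓ T = F
W ↓ ((G → D) ↓ Q) = T ↓ F = F
¬N = ¬F = T
L ⊕ ¬N = T ⊕ T = F
L ↓ N = T ↓ F = F
(L ⊕ ¬N) ↔ (L ↓ N) = F ↔ F = T
(W ↓ ((G → D) ↓ Q)) ∨ ((L ⊕ ¬N) ↔ (L ↓ N)) = F ∨ T = T
So (A) is true.

(B): Formalization: (W ↔ ((G ↔ ¬D) ↔ N)) ∨ (¬L ↓ (Q ↔ W))

¬D = ¬T = F
G ↔ ¬D = T ↔ F = F
(G ↔ ¬D) ↔ N = F ↔ F = T
W ↔ ((G ↔ ¬D) ↔ N) = T ↔ T = T
¬L = ¬T = F
Q ↔ W = T ↔ T = T
¬L ↓ (Q ↔ W) = F ↓ T = F
(W ↔ ((G ↔ ¬D) ↔ N)) ∨ (¬L ↓ (Q ↔ W)) = T ∨ F = T
So (B) is true.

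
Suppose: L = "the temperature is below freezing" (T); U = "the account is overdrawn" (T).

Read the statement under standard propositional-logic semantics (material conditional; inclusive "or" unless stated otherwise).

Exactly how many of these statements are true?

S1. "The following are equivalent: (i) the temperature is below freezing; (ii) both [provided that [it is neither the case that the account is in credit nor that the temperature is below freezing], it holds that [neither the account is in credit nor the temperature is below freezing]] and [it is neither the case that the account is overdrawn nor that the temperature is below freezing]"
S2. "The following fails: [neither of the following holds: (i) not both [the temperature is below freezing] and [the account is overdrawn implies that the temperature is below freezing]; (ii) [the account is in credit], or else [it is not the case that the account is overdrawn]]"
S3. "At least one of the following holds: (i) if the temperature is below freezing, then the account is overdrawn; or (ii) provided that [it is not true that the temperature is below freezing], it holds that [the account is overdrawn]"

1

S1: Formalization: L <-> (((~U nor L) -> (~U nor L)) & (U nor L))

~U = ~T = F
~U nor L = F nor T = F
~U = ~T = F
~U nor L = F nor T = F
(~U nor L) -> (~U nor L) = F -> F = T
U nor L = T nor T = F
((~U nor L) -> (~U nor L)) & (U nor L) = T & F = F
L <-> (((~U nor L) -> (~U nor L)) & (U nor L)) = T <-> F = F
Hence S1 is false.

S2: In symbols: ~((L nand (U -> L)) nor (~U | ~U))

U -> L = T -> T = T
L nand (U -> L) = T nand T = F
~U = ~T = F
~U = ~T = F
~U | ~U = F | F = F
(L nand (U -> L)) nor (~U | ~U) = F nor F = T
~((L nand (U -> L)) nor (~U | ~U)) = ~T = F
So S2 is false.

S3: Formalization: (L -> U) | (~L -> U)

L -> U = T -> T = T
~L = ~T = F
~L -> U = F -> T = T
(L -> U) | (~L -> U) = T | T = T
So S3 is true.

1 of the 3 statements is true (S3).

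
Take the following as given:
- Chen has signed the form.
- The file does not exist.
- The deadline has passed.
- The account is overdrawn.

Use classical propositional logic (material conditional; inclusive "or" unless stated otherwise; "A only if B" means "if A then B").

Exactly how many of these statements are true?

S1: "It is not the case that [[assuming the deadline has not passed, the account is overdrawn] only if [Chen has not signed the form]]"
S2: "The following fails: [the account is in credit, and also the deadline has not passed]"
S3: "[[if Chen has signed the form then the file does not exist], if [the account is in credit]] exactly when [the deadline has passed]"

Let R = "the deadline has passed" (True), S = "the account is overdrawn" (True), P = "Chen has signed the form" (True), Q = "the file exists" (False).

S1: This is not ((not R -> S) -> not P).

not R = not True = False
not R -> S = False -> True = True
not P = not True = False
(not R -> S) -> not P = True -> False = False
not ((not R -> S) -> not P) = not False = True
Hence S1 is true.

S2: Formalization: not (not S and not R)

not S = not True = False
not R = not True = False
not S and not R = False and False = False
not (not S and not R) = not False = True
So S2 is true.

S3: This is (not S -> (P -> not Q)) iff R.

not S = not True = False
not Q = not False = True
P -> not Q = True -> True = True
not S -> (P -> not Q) = False -> True = True
(not S -> (P -> not Q)) iff R = True iff True = True
Hence S3 is true.

Count: 3.

3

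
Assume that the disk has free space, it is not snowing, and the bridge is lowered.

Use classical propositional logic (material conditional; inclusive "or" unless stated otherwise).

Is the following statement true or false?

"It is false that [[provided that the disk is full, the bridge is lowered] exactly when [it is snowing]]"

true

Let P = "the disk is full" (F), R = "the bridge is raised" (F), Q = "it is snowing" (F).
Parsed as ¬((P → ¬R) ↔ Q)

¬R = ¬F = T
P → ¬R = F → T = T
(P → ¬R) ↔ Q = T ↔ F = F
¬((P → ¬R) ↔ Q) = ¬F = T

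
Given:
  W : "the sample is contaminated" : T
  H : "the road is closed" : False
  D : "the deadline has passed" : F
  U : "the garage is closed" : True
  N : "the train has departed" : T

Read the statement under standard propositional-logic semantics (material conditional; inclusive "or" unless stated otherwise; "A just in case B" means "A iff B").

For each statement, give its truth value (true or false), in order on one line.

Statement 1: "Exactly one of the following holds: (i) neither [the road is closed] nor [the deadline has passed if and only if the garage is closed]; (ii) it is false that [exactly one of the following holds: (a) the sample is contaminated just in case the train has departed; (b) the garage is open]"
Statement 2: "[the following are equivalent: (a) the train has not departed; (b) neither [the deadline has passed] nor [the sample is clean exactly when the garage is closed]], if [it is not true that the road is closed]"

Statement 1: In symbols: (H ↓ (D ↔ U)) ⊕ ¬((W ↔ N) ⊕ ¬U)

D ↔ U = F ↔ T = F
H ↓ (D ↔ U) = F ↓ F = T
W ↔ N = T ↔ T = T
¬U = ¬T = F
(W ↔ N) ⊕ ¬U = T ⊕ F = T
¬((W ↔ N) ⊕ ¬U) = ¬T = F
(H ↓ (D ↔ U)) ⊕ ¬((W ↔ N) ⊕ ¬U) = T ⊕ F = T
So Statement 1 is true.

Statement 2: In symbols: ¬H → (¬N ↔ (D ↓ (¬W ↔ U)))

¬H = ¬F = T
¬N = ¬T = F
¬W = ¬T = F
¬W ↔ U = F ↔ T = F
D ↓ (¬W ↔ U) = F ↓ F = T
¬N ↔ (D ↓ (¬W ↔ U)) = F ↔ T = F
¬H → (¬N ↔ (D ↓ (¬W ↔ U))) = T → F = F
Thus Statement 2 is false.

Statement 1 T / Statement 2 F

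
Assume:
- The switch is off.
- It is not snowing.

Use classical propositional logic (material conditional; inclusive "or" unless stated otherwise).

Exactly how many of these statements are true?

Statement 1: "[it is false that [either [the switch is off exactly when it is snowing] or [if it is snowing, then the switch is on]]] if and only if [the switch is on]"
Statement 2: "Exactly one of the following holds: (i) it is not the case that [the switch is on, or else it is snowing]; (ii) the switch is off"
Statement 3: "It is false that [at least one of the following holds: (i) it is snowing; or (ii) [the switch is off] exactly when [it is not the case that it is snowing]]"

1

Let P = "the switch is on" (False), D = "it is snowing" (False).

Statement 1: This is not ((not P iff D) or (D -> P)) iff P.

not P = not False = True
not P iff D = True iff False = False
D -> P = False -> False = True
(not P iff D) or (D -> P) = False or True = True
not ((not P iff D) or (D -> P)) = not True = False
not ((not P iff D) or (D -> P)) iff P = False iff False = True
So Statement 1 is true.

Statement 2: This is not (P or D) xor not P.

P or D = False or False = False
not (P or D) = not False = True
not P = not False = True
not (P or D) xor not P = True xor True = False
Thus Statement 2 is false.

Statement 3: Parsed as not (D or (not P iff not D))

not P = not False = True
not D = not False = True
not P iff not D = True iff True = True
D or (not P iff not D) = False or True = True
not (D or (not P iff not D)) = not True = False
So Statement 3 is false.

Count: 1.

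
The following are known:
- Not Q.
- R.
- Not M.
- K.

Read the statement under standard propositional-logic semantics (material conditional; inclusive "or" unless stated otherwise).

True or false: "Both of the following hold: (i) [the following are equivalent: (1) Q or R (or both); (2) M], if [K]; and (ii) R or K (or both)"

false

This is (K → ((Q ∨ R) ↔ M)) ∧ (R ∨ K).

Q ∨ R = F ∨ T = T
(Q ∨ R) ↔ M = T ↔ F = F
K → ((Q ∨ R) ↔ M) = T → F = F
R ∨ K = T ∨ T = T
(K → ((Q ∨ R) ↔ M)) ∧ (R ∨ K) = F ∧ T = F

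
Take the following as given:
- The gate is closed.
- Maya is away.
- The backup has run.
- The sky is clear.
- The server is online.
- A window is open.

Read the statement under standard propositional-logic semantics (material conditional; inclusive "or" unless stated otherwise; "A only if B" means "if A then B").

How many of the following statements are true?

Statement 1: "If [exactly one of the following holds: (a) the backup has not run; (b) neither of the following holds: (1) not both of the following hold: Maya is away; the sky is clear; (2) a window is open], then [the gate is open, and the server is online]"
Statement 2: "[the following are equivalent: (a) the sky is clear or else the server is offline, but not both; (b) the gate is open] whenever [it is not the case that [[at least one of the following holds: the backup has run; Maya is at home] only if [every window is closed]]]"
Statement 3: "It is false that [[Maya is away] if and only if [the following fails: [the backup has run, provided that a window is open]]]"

2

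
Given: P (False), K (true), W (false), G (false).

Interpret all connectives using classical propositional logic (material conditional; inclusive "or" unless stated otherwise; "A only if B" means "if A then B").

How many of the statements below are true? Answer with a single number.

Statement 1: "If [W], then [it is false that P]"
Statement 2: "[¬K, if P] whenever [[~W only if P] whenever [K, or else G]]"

2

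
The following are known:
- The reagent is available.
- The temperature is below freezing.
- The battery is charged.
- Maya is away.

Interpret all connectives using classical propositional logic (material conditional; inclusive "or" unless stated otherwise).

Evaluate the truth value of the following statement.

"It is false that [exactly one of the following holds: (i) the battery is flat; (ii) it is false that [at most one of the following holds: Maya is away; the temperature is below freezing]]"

Let R = "the battery is charged" (True), S = "Maya is at home" (False), Q = "the temperature is below freezing" (True).
In symbols: not (not R xor not (not S nand Q))

not R = not True = False
not S = not False = True
not S nand Q = True nand True = False
not (not S nand Q) = not False = True
not R xor not (not S nand Q) = False xor True = True
not (not R xor not (not S nand Q)) = not True = False

False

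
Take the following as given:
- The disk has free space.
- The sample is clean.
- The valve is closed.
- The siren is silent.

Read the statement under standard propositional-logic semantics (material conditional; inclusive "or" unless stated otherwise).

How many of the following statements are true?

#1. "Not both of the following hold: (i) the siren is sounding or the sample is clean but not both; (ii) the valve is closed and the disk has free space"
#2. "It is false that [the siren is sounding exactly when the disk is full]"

Let S = "the siren is sounding" (F), Q = "the sample is contaminated" (F), R = "the valve is open" (F), P = "the disk is full" (F).

#1: This is (S ⊕ ¬Q) ↑ (¬R ∧ ¬P).

¬Q = ¬F = T
S ⊕ ¬Q = F ⊕ T = T
¬R = ¬F = T
¬P = ¬F = T
¬R ∧ ¬P = T ∧ T = T
(S ⊕ ¬Q) ↑ (¬R ∧ ¬P) = T ↑ T = F
So #1 is false.

#2: Formalization: ¬(S ↔ P)

S ↔ P = F ↔ F = T
¬(S ↔ P) = ¬T = F
So #2 is false.

True statements: 0 (none).

0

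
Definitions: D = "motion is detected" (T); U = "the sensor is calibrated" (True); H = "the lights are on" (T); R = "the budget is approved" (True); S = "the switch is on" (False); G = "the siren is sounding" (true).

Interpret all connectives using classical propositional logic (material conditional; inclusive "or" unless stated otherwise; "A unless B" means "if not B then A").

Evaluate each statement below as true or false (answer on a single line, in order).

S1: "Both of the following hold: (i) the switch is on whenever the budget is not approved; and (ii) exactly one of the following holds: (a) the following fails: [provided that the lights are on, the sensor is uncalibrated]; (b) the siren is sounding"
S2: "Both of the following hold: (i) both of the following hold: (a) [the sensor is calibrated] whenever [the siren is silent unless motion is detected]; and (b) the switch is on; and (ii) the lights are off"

S1 F; S2 F

S1: In symbols: (~R -> S) & (~(H -> ~U) xor G)

~R = ~T = F
~R -> S = F -> F = T
~U = ~T = F
H -> ~U = T -> F = F
~(H -> ~U) = ~F = T
~(H -> ~U) xor G = T xor T = F
(~R -> S) & (~(H -> ~U) xor G) = T & F = F
Hence S1 is false.

S2: Parsed as (((~G | D) -> U) & S) & ~H

~G = ~T = F
~G | D = F | T = T
(~G | D) -> U = T -> T = T
((~G | D) -> U) & S = T & F = F
~H = ~T = F
(((~G | D) -> U) & S) & ~H = F & F = F
Thus S2 is false.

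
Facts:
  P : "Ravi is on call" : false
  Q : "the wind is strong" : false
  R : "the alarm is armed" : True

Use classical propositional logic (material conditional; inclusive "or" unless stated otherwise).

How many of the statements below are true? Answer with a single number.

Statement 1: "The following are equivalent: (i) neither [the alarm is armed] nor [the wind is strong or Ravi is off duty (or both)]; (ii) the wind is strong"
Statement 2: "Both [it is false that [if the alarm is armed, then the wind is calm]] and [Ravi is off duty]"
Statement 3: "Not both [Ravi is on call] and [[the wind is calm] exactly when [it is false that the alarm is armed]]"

2

Statement 1: In symbols: (R ↓ (Q ∨ ¬P)) ↔ Q

¬P = ¬F = T
Q ∨ ¬P = F ∨ T = T
R ↓ (Q ∨ ¬P) = T ↓ T = F
(R ↓ (Q ∨ ¬P)) ↔ Q = F ↔ F = T
Thus Statement 1 is true.

Statement 2: Parsed as ¬(R → ¬Q) ∧ ¬P

¬Q = ¬F = T
R → ¬Q = T → T = T
¬(R → ¬Q) = ¬T = F
¬P = ¬F = T
¬(R → ¬Q) ∧ ¬P = F ∧ T = F
Hence Statement 2 is false.

Statement 3: In symbols: P ↑ (¬Q ↔ ¬R)

¬Q = ¬F = T
¬R = ¬T = F
¬Q ↔ ¬R = T ↔ F = F
P ↑ (¬Q ↔ ¬R) = F ↑ F = T
Hence Statement 3 is true.

True statements: 2 (Statement 1, Statement 3).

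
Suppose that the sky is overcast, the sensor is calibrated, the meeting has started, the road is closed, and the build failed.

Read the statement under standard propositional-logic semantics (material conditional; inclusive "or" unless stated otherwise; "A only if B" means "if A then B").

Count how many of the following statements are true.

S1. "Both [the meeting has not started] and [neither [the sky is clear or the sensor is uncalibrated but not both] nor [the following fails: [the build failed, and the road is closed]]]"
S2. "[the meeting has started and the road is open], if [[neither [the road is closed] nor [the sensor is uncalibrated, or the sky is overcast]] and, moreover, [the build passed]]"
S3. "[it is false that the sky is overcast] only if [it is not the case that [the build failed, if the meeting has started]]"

2

Let R = "the meeting has started" (T), P = "the sky is overcast" (T), Q = "the sensor is calibrated" (T), U = "the build passed" (F), S = "the road is closed" (T).

S1: Formalization: ~R & ((~P xor ~Q) nor ~(~U & S))

~R = ~T = F
~P = ~T = F
~Q = ~T = F
~P xor ~Q = F xor F = F
~U = ~F = T
~U & S = T & T = T
~(~U & S) = ~T = F
(~P xor ~Q) nor ~(~U & S) = F nor F = T
~R & ((~P xor ~Q) nor ~(~U & S)) = F & T = F
So S1 is false.

S2: This is ((S nor (~Q | P)) & U) -> (R & ~S).

~Q = ~T = F
~Q | P = F | T = T
S nor (~Q | P) = T nor T = F
(S nor (~Q | P)) & U = F & F = F
~S = ~T = F
R & ~S = T & F = F
((S nor (~Q | P)) & U) -> (R & ~S) = F -> F = T
Hence S2 is true.

S3: This is ~P -> ~(R -> ~U).

~P = ~T = F
~U = ~F = T
R -> ~U = T -> T = T
~(R -> ~U) = ~T = F
~P -> ~(R -> ~U) = F -> F = T
Thus S3 is true.

2 of the 3 statements are true (S2, S3).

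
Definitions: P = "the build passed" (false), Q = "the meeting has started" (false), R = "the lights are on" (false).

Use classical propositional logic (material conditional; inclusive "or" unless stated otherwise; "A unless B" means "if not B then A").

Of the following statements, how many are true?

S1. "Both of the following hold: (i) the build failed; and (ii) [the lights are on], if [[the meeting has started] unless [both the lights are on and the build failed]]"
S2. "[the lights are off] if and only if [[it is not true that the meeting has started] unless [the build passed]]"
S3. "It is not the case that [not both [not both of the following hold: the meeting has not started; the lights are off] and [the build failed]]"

2

S1: Parsed as not P and ((Q or (R and not P)) -> R)

not P = not False = True
not P = not False = True
R and not P = False and True = False
Q or (R and not P) = False or False = False
(Q or (R and not P)) -> R = False -> False = True
not P and ((Q or (R and not P)) -> R) = True and True = True
Hence S1 is true.

S2: This is not R iff (not Q or P).

not R = not False = True
not Q = not False = True
not Q or P = True or False = True
not R iff (not Q or P) = True iff True = True
So S2 is true.

S3: Formalization: not ((not Q nand not R) nand not P)

not Q = not False = True
not R = not False = True
not Q nand not R = True nand True = False
not P = not False = True
(not Q nand not R) nand not P = False nand True = True
not ((not Q nand not R) nand not P) = not True = False
Thus S3 is false.

2 of the 3 statements are true (S1, S2).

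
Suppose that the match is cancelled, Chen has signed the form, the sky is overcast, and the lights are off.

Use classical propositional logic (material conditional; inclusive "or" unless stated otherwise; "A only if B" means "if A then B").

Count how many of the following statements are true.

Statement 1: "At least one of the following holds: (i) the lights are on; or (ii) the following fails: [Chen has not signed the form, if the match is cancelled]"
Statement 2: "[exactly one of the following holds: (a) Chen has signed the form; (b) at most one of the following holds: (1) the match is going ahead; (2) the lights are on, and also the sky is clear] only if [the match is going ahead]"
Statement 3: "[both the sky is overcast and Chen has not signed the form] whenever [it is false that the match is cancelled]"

Let S = "the lights are on" (F), P = "the match is cancelled" (T), Q = "Chen has signed the form" (T), R = "the sky is overcast" (T).

Statement 1: Formalization: S ∨ ¬(P → ¬Q)

¬Q = ¬T = F
P → ¬Q = T → F = F
¬(P → ¬Q) = ¬F = T
S ∨ ¬(P → ¬Q) = F ∨ T = T
Hence Statement 1 is true.

Statement 2: Formalization: (Q ⊕ (¬P ↑ (S ∧ ¬R))) → ¬P

¬P = ¬T = F
¬R = ¬T = F
S ∧ ¬R = F ∧ F = F
¬P ↑ (S ∧ ¬R) = F ↑ F = T
Q ⊕ (¬P ↑ (S ∧ ¬R)) = T ⊕ T = F
¬P = ¬T = F
(Q ⊕ (¬P ↑ (S ∧ ¬R))) → ¬P = F → F = T
Thus Statement 2 is true.

Statement 3: In symbols: ¬P → (R ∧ ¬Q)

¬P = ¬T = F
¬Q = ¬T = F
R ∧ ¬Q = T ∧ F = F
¬P → (R ∧ ¬Q) = F → F = T
So Statement 3 is true.

Count: 3.

3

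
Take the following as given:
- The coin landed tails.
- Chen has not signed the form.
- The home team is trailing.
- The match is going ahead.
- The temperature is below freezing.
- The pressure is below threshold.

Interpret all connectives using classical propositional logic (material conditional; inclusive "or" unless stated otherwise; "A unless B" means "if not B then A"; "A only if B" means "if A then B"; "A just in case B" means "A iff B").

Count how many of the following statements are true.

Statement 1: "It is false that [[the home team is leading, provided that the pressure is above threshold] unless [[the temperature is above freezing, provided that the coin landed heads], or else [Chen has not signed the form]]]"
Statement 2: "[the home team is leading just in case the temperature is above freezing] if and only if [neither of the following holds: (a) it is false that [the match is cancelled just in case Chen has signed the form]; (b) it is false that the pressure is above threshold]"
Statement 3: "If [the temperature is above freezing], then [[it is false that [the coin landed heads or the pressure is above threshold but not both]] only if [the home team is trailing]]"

1

Let D = "the pressure is above threshold" (False), H = "the home team is leading" (False), M = "the coin landed heads" (False), K = "the temperature is below freezing" (True), L = "Chen has signed the form" (False), W = "the match is cancelled" (False).

Statement 1: This is not ((D -> H) or ((M -> not K) or not L)).

D -> H = False -> False = True
not K = not True = False
M -> not K = False -> False = True
not L = not False = True
(M -> not K) or not L = True or True = True
(D -> H) or ((M -> not K) or not L) = True or True = True
not ((D -> H) or ((M -> not K) or not L)) = not True = False
Hence Statement 1 is false.

Statement 2: In symbols: (H iff not K) iff (not (W iff L) nor not D)

not K = not True = False
H iff not K = False iff False = True
W iff L = False iff False = True
not (W iff L) = not True = False
not D = not False = True
not (W iff L) nor not D = False nor True = False
(H iff not K) iff (not (W iff L) nor not D) = True iff False = False
Thus Statement 2 is false.

Statement 3: Parsed as not K -> (not (M xor D) -> not H)

not K = not True = False
M xor D = False xor False = False
not (M xor D) = not False = True
not H = not False = True
not (M xor D) -> not H = True -> True = True
not K -> (not (M xor D) -> not H) = False -> True = True
Thus Statement 3 is true.

Count: 1.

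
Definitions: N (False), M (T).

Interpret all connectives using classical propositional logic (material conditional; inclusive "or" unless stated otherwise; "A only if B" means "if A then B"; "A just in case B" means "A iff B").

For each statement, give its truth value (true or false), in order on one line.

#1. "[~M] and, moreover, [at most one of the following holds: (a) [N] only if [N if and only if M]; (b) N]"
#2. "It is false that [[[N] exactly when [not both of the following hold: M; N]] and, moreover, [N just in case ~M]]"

#1: In symbols: ¬M ∧ ((N → (N ↔ M)) ↑ N)

¬M = ¬T = F
N ↔ M = F ↔ T = F
N → (N ↔ M) = F → F = T
(N → (N ↔ M)) ↑ N = T ↑ F = T
¬M ∧ ((N → (N ↔ M)) ↑ N) = F ∧ T = F
Thus #1 is false.

#2: Parsed as ¬((N ↔ (M ↑ N)) ∧ (N ↔ ¬M))

M ↑ N = T ↑ F = T
N ↔ (M ↑ N) = F ↔ T = F
¬M = ¬T = F
N ↔ ¬M = F ↔ F = T
(N ↔ (M ↑ N)) ∧ (N ↔ ¬M) = F ∧ T = F
¬((N ↔ (M ↑ N)) ∧ (N ↔ ¬M)) = ¬F = T
Thus #2 is true.

#1 false, #2 true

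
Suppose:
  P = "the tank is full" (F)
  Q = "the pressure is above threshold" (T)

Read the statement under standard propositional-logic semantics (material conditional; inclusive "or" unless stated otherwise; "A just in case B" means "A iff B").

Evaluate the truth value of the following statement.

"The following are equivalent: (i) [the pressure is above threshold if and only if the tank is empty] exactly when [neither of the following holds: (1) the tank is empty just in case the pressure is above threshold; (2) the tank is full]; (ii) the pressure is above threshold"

Values: Q=T, P=F.
Parsed as ((Q <-> ~P) <-> ((~P <-> Q) nor P)) <-> Q

~P = ~F = T
Q <-> ~P = T <-> T = T
~P = ~F = T
~P <-> Q = T <-> T = T
(~P <-> Q) nor P = T nor F = F
(Q <-> ~P) <-> ((~P <-> Q) nor P) = T <-> F = F
((Q <-> ~P) <-> ((~P <-> Q) nor P)) <-> Q = F <-> T = F

False.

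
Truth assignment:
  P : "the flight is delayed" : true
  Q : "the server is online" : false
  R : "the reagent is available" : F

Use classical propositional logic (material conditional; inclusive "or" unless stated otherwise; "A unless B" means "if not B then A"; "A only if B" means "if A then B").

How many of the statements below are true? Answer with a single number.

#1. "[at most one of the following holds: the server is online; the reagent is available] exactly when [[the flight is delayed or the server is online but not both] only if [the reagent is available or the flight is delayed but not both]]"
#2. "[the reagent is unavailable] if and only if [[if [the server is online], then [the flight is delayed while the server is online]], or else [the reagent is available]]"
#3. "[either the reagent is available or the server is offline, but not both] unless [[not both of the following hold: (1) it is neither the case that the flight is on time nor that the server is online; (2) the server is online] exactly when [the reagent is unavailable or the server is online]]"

3

#1: Formalization: (Q ↑ R) ↔ ((P ⊕ Q) → (R ⊕ P))

Q ↑ R = F ↑ F = T
P ⊕ Q = T ⊕ F = T
R ⊕ P = F ⊕ T = T
(P ⊕ Q) → (R ⊕ P) = T → T = T
(Q ↑ R) ↔ ((P ⊕ Q) → (R ⊕ P)) = T ↔ T = T
Thus #1 is true.

#2: Parsed as ¬R ↔ ((Q → (P ∧ Q)) ∨ R)

¬R = ¬F = T
P ∧ Q = T ∧ F = F
Q → (P ∧ Q) = F → F = T
(Q → (P ∧ Q)) ∨ R = T ∨ F = T
¬R ↔ ((Q → (P ∧ Q)) ∨ R) = T ↔ T = T
So #2 is true.

#3: Formalization: (R ⊕ ¬Q) ∨ (((¬P ↓ Q) ↑ Q) ↔ (¬R ∨ Q))

¬Q = ¬F = T
R ⊕ ¬Q = F ⊕ T = T
¬P = ¬T = F
¬P ↓ Q = F ↓ F = T
(¬P ↓ Q) ↑ Q = T ↑ F = T
¬R = ¬F = T
¬R ∨ Q = T ∨ F = T
((¬P ↓ Q) ↑ Q) ↔ (¬R ∨ Q) = T ↔ T = T
(R ⊕ ¬Q) ∨ (((¬P ↓ Q) ↑ Q) ↔ (¬R ∨ Q)) = T ∨ T = T
So #3 is true.

Count: 3.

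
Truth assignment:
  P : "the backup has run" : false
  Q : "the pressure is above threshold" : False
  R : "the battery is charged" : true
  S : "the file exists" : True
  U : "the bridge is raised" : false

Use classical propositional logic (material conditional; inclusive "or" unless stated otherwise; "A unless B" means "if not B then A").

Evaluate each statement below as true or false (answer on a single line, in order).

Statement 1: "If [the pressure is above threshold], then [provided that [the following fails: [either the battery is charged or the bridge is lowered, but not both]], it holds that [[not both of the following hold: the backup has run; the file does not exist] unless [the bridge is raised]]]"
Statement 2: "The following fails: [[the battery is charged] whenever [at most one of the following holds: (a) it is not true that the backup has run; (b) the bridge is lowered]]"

Statement 1 true / Statement 2 false

Statement 1: Formalization: Q -> (~(R xor ~U) -> ((P nand ~S) | U))

~U = ~F = T
R xor ~U = T xor T = F
~(R xor ~U) = ~F = T
~S = ~T = F
P nand ~S = F nand F = T
(P nand ~S) | U = T | F = T
~(R xor ~U) -> ((P nand ~S) | U) = T -> T = T
Q -> (~(R xor ~U) -> ((P nand ~S) | U)) = F -> T = T
So Statement 1 is true.

Statement 2: Formalization: ~((~P nand ~U) -> R)

~P = ~F = T
~U = ~F = T
~P nand ~U = T nand T = F
(~P nand ~U) -> R = F -> T = T
~((~P nand ~U) -> R) = ~T = F
So Statement 2 is false.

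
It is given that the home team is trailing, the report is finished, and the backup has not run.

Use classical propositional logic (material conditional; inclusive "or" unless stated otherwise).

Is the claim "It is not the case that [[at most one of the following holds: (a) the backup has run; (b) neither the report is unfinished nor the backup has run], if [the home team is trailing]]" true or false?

Let G = "the home team is leading" (F), R = "the backup has run" (F), D = "the report is finished" (T).
Formalization: ~(~G -> (R nand (~D nor R)))

~G = ~F = T
~D = ~T = F
~D nor R = F nor F = T
R nand (~D nor R) = F nand T = T
~G -> (R nand (~D nor R)) = T -> T = T
~(~G -> (R nand (~D nor R))) = ~T = F

False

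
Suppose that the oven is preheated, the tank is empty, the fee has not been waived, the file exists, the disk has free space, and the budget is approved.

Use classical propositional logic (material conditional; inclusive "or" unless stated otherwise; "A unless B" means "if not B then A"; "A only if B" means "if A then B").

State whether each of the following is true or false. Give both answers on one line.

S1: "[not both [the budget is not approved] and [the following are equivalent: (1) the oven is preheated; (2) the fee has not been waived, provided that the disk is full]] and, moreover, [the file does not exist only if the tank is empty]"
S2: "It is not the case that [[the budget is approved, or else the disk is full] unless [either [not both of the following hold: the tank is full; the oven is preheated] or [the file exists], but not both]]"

S1 true; S2 false

Let V = "the budget is approved" (T), P = "the oven is preheated" (T), U = "the disk is full" (F), R = "the fee has been waived" (F), S = "the file exists" (T), Q = "the tank is full" (F).

S1: This is (¬V ↑ (P ↔ (U → ¬R))) ∧ (¬S → ¬Q).

¬V = ¬T = F
¬R = ¬F = T
U → ¬R = F → T = T
P ↔ (U → ¬R) = T ↔ T = T
¬V ↑ (P ↔ (U → ¬R)) = F ↑ T = T
¬S = ¬T = F
¬Q = ¬F = T
¬S → ¬Q = F → T = T
(¬V ↑ (P ↔ (U → ¬R))) ∧ (¬S → ¬Q) = T ∧ T = T
So S1 is true.

S2: Parsed as ¬((V ∨ U) ∨ ((Q ↑ P) ⊕ S))

V ∨ U = T ∨ F = T
Q ↑ P = F ↑ T = T
(Q ↑ P) ⊕ S = T ⊕ T = F
(V ∨ U) ∨ ((Q ↑ P) ⊕ S) = T ∨ F = T
¬((V ∨ U) ∨ ((Q ↑ P) ⊕ S)) = ¬T = F
Hence S2 is false.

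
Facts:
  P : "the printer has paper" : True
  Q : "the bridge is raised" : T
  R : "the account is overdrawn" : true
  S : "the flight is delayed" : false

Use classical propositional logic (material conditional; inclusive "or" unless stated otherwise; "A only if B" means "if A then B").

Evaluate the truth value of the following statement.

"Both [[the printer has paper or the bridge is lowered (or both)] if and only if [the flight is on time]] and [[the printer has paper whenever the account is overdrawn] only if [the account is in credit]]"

Values: P=True, Q=True, S=False, R=True.
Parsed as ((P or not Q) iff not S) and ((R -> P) -> not R)

not Q = not True = False
P or not Q = True or False = True
not S = not False = True
(P or not Q) iff not S = True iff True = True
R -> P = True -> True = True
not R = not True = False
(R -> P) -> not R = True -> False = False
((P or not Q) iff not S) and ((R -> P) -> not R) = True and False = False

False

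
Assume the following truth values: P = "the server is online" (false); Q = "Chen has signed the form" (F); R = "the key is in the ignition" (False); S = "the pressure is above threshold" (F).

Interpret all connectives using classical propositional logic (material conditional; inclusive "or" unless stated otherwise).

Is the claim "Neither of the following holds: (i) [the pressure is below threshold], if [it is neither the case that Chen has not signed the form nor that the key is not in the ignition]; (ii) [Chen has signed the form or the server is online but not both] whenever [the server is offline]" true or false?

false

Values: Q=False, R=False, S=False, P=False.
In symbols: ((not Q nor not R) -> not S) nor (not P -> (Q xor P))

not Q = not False = True
not R = not False = True
not Q nor not R = True nor True = False
not S = not False = True
(not Q nor not R) -> not S = False -> True = True
not P = not False = True
Q xor P = False xor False = False
not P -> (Q xor P) = True -> False = False
((not Q nor not R) -> not S) nor (not P -> (Q xor P)) = True nor False = False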